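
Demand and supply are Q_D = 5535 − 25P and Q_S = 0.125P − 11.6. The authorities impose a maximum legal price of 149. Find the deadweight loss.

In inverse form: demand P = 221.4 − 0.04Q, supply P = 92.8 + 8Q.
Competitive equilibrium: 221.4 − 0.04Q = 92.8 + 8Q → Q* = 15.995, P* = 220.7602.
At the ceiling P = 149, quantity supplied = (149 − 92.8)/8 = 7.025.
Willingness to pay at Q' = 7.025: 221.4 − 0.04·7.025 = 221.119.
ΔQ = 15.995 − 7.025 = 8.97; wedge = 221.119 − 149 = 72.119.
Welfare loss = ½ × 8.97 × 72.119 = 323.45.

323.45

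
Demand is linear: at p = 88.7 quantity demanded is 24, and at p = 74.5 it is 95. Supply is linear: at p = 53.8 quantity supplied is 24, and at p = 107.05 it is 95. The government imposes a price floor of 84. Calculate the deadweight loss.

Demand slope = (74.5 − 88.7)/(95 − 24) = −0.2, so p = 93.5 − 0.2q.
Supply slope = (107.05 − 53.8)/(95 − 24) = 0.75, so p = 35.8 + 0.75q.
Competitive equilibrium: 93.5 − 0.2q = 35.8 + 0.75q → q* = 60.7368, p* = 81.3526.
At the floor p = 84, quantity demanded = (93.5 − 84)/0.2 = 47.5.
Sellers' marginal cost at q' = 47.5: 35.8 + 0.75·47.5 = 71.425.
Δq = 60.7368 − 47.5 = 13.2368; wedge = 84 − 71.425 = 12.575.
The triangle = ½ × 13.2368 × 12.575 = 83.23.

83.23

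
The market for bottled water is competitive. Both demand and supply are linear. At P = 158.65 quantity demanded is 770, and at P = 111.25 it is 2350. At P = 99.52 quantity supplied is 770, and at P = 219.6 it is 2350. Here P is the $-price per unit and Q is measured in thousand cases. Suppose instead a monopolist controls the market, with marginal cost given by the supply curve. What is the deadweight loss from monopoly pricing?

$4547.01 thousand

Demand slope = (111.25 − 158.65)/(2350 − 770) = −0.03, so P = 181.75 − 0.03Q.
Supply slope = (219.6 − 99.52)/(2350 − 770) = 0.076, so P = 41 + 0.076Q.
Competitive equilibrium: 181.75 − 0.03Q = 41 + 0.076Q → Q* = 1327.8302, P* = 141.9151.
Marginal revenue: MR = 181.75 − 0.06Q. Set MR = MC: 181.75 − 0.06Q = 41 + 0.076Q → Q_m = 1034.9265.
Price P_m = 181.75 − 0.03·1034.9265 = 150.7022; MC(Q_m) = 41 + 0.076·1034.9265 = 119.6544.
Competitive Q* = 1327.8302, so ΔQ = 292.9037; wedge = 150.7022 − 119.6544 = 31.0478.
DWL = ½ × 292.9037 × 31.0478 = $4547.01 thousand.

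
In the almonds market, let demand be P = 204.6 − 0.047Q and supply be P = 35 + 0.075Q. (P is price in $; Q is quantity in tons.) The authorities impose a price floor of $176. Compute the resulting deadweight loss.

$37269.89

Competitive equilibrium: 204.6 − 0.047Q = 35 + 0.075Q → Q* = 1390.1639, P* = 139.2623.
At the floor P = 176, quantity demanded = (204.6 − 176)/0.047 = 608.5106.
Sellers' marginal cost at Q' = 608.5106: 35 + 0.075·608.5106 = 80.6383.
ΔQ = 1390.1639 − 608.5106 = 781.6533; wedge = 176 − 80.6383 = 95.3617.
Welfare loss = ½ × 781.6533 × 95.3617 = $37269.89.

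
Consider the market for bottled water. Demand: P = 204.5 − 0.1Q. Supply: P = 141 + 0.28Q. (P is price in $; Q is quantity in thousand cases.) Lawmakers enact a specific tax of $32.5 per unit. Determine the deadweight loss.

Competitive equilibrium: 204.5 − 0.1Q = 141 + 0.28Q → Q* = 167.1053, P* = 187.7895.
With the tax, the buyer price exceeds the seller price by 32.5: (204.5 − 0.1Q) − (141 + 0.28Q) = 32.5 → Q' = 81.5789.
ΔQ = 167.1053 − 81.5789 = 85.5264; the wedge equals the tax, 32.5.
Deadweight loss = ½ × 85.5264 × 32.5 = $1389.80 thousand.

$1389.80 thousand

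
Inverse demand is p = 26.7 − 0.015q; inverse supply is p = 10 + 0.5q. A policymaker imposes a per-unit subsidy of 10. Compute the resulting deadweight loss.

97.09

Competitive equilibrium: 26.7 − 0.015q = 10 + 0.5q → q* = 32.4272, p* = 26.2136.
The subsidy lowers effective supply by 10: p = 0 + 0.5q.
New quantity: 26.7 − 0.015q = 0 + 0.5q → q' = 51.8447.
Overproduction Δq = 51.8447 − 32.4272 = 19.4175; wedge = subsidy = 10.
Welfare loss = ½ × 19.4175 × 10 = 97.09.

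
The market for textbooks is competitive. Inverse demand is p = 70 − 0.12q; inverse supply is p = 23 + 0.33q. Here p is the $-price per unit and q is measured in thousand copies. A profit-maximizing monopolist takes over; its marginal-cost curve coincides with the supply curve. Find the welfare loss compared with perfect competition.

Competitive equilibrium: 70 − 0.12q = 23 + 0.33q → q* = 104.4444, p* = 57.4667.
Marginal revenue: MR = 70 − 0.24q. Set MR = MC: 70 − 0.24q = 23 + 0.33q → q_m = 82.4561.
Price p_m = 70 − 0.12·82.4561 = 60.1053; MC(q_m) = 23 + 0.33·82.4561 = 50.2105.
Competitive q* = 104.4444, so Δq = 21.9883; wedge = 60.1053 − 50.2105 = 9.8948.
Deadweight loss = ½ × 21.9883 × 9.8948 = $108.78 thousand.

$108.78 thousand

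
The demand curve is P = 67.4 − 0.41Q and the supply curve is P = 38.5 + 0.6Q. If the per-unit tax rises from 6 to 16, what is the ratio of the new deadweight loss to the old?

Competitive equilibrium: 67.4 − 0.41Q = 38.5 + 0.6Q → Q* = 28.6139, P* = 55.6683.
For a per-unit tax t: ΔQ = t/1.01, so DWL = ½·t·(t/1.01) = t²/2.02.
At t = 6: DWL = 17.822. At t = 16: DWL = 126.733.
Ratio = (16/6)² = 7.111.

7.111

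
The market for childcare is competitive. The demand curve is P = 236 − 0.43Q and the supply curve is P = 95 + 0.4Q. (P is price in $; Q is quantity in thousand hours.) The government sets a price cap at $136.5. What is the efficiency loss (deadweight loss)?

$1814.84 thousand

Competitive equilibrium: 236 − 0.43Q = 95 + 0.4Q → Q* = 169.8795, P* = 162.9518.
At the ceiling P = 136.5, quantity supplied = (136.5 − 95)/0.4 = 103.75.
Willingness to pay at Q' = 103.75: 236 − 0.43·103.75 = 191.3875.
ΔQ = 169.8795 − 103.75 = 66.1295; wedge = 191.3875 − 136.5 = 54.8875.
Deadweight loss = ½ × 66.1295 × 54.8875 = $1814.84 thousand.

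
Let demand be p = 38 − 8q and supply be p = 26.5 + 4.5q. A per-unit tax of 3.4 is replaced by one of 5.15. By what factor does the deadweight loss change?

2.294

Competitive equilibrium: 38 − 8q = 26.5 + 4.5q → q* = 0.92, p* = 30.64.
For a per-unit tax t: Δq = t/12.5, so DWL = ½·t·(t/12.5) = t²/25.
At t = 3.4: DWL = 0.4624. At t = 5.15: DWL = 1.0609.
Ratio = (5.15/3.4)² = 2.294.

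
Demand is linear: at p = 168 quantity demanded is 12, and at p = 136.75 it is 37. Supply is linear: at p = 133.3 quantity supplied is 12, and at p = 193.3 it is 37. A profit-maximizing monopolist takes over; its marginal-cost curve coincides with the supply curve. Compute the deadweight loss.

Demand slope = (136.75 − 168)/(37 − 12) = −1.25, so p = 183 − 1.25q.
Supply slope = (193.3 − 133.3)/(37 − 12) = 2.4, so p = 104.5 + 2.4q.
Competitive equilibrium: 183 − 1.25q = 104.5 + 2.4q → q* = 21.5068, p* = 156.1164.
Marginal revenue: MR = 183 − 2.5q. Set MR = MC: 183 − 2.5q = 104.5 + 2.4q → q_m = 16.0204.
Price p_m = 183 − 1.25·16.0204 = 162.9745; MC(q_m) = 104.5 + 2.4·16.0204 = 142.949.
Competitive q* = 21.5068, so Δq = 5.4864; wedge = 162.9745 − 142.949 = 20.0255.
The triangle = ½ × 5.4864 × 20.0255 = 54.93.

54.93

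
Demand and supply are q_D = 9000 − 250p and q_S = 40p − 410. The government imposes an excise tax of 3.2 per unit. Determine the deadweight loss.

176.55

In inverse form: demand p = 36 − 0.004q, supply p = 10.25 + 0.025q.
Competitive equilibrium: 36 − 0.004q = 10.25 + 0.025q → q* = 887.931, p* = 32.4483.
With the tax, the buyer price exceeds the seller price by 3.2: (36 − 0.004q) − (10.25 + 0.025q) = 3.2 → q' = 777.5862.
Δq = 887.931 − 777.5862 = 110.3448; the wedge equals the tax, 3.2.
The triangle = ½ × 110.3448 × 3.2 = 176.55.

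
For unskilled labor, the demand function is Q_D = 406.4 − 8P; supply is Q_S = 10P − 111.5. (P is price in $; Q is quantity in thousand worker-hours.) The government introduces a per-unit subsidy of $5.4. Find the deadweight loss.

$64.80 thousand

In inverse form: demand P = 50.8 − 0.125Q, supply P = 11.15 + 0.1Q.
Competitive equilibrium: 50.8 − 0.125Q = 11.15 + 0.1Q → Q* = 176.2222, P* = 28.7722.
The subsidy lowers effective supply by 5.4: P = 5.75 + 0.1Q.
New quantity: 50.8 − 0.125Q = 5.75 + 0.1Q → Q' = 200.2222.
Overproduction ΔQ = 200.2222 − 176.2222 = 24; wedge = subsidy = 5.4.
Deadweight loss = ½ × 24 × 5.4 = $64.80 thousand.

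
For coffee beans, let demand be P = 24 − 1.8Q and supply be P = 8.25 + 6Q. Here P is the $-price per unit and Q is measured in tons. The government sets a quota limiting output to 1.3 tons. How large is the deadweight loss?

Competitive equilibrium: 24 − 1.8Q = 8.25 + 6Q → Q* = 2.0192, P* = 20.3654.
At Q = 1.3: demand price = 24 − 1.8·1.3 = 21.66; supply price = 8.25 + 6·1.3 = 16.05.
ΔQ = 2.0192 − 1.3 = 0.7192; wedge = 21.66 − 16.05 = 5.61.
Deadweight loss = ½ × 0.7192 × 5.61 = $2.02.

$2.02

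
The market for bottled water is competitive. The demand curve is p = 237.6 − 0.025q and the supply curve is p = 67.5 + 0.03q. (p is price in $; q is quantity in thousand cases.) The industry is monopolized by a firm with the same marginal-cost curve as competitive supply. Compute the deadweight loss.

Competitive equilibrium: 237.6 − 0.025q = 67.5 + 0.03q → q* = 3092.72727, p* = 160.28182.
Marginal revenue: MR = 237.6 − 0.05q. Set MR = MC: 237.6 − 0.05q = 67.5 + 0.03q → q_m = 2126.25.
Price p_m = 237.6 − 0.025·2126.25 = 184.44375; MC(q_m) = 67.5 + 0.03·2126.25 = 131.2875.
Competitive q* = 3092.72727, so Δq = 966.47727; wedge = 184.44375 − 131.2875 = 53.15625.
Deadweight loss = ½ × 966.47727 × 53.15625 = $25687.15 thousand.

$25687.15 thousand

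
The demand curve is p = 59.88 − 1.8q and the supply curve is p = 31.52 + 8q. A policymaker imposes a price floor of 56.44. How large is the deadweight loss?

4.73

Competitive equilibrium: 59.88 − 1.8q = 31.52 + 8q → q* = 2.8939, p* = 54.671.
At the floor p = 56.44, quantity demanded = (59.88 − 56.44)/1.8 = 1.9111.
Sellers' marginal cost at q' = 1.9111: 31.52 + 8·1.9111 = 46.8088.
Δq = 2.8939 − 1.9111 = 0.9828; wedge = 56.44 − 46.8088 = 9.6312.
Welfare loss = ½ × 0.9828 × 9.6312 = 4.73.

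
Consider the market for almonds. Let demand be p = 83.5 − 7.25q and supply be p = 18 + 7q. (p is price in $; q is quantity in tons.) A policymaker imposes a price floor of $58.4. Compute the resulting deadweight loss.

Competitive equilibrium: 83.5 − 7.25q = 18 + 7q → q* = 4.5965, p* = 50.1754.
At the floor p = 58.4, quantity demanded = (83.5 − 58.4)/7.25 = 3.4621.
Sellers' marginal cost at q' = 3.4621: 18 + 7·3.4621 = 42.2347.
Δq = 4.5965 − 3.4621 = 1.1344; wedge = 58.4 − 42.2347 = 16.1653.
DWL = ½ × 1.1344 × 16.1653 = $9.17.

$9.17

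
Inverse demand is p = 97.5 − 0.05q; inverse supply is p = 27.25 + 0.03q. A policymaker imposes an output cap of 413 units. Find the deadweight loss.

Competitive equilibrium: 97.5 − 0.05q = 27.25 + 0.03q → q* = 878.125, p* = 53.5938.
At q = 413: demand price = 97.5 − 0.05·413 = 76.85; supply price = 27.25 + 0.03·413 = 39.64.
Δq = 878.125 − 413 = 465.125; wedge = 76.85 − 39.64 = 37.21.
Deadweight loss = ½ × 465.125 × 37.21 = 8653.65.

8653.65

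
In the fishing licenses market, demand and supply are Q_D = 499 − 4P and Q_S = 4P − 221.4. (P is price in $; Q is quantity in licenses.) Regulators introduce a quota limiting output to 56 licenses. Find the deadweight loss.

In inverse form: demand P = 124.75 − 0.25Q, supply P = 55.35 + 0.25Q.
Competitive equilibrium: 124.75 − 0.25Q = 55.35 + 0.25Q → Q* = 138.8, P* = 90.05.
At Q = 56: demand price = 124.75 − 0.25·56 = 110.75; supply price = 55.35 + 0.25·56 = 69.35.
ΔQ = 138.8 − 56 = 82.8; wedge = 110.75 − 69.35 = 41.4.
Deadweight loss = ½ × 82.8 × 41.4 = $1713.96.

$1713.96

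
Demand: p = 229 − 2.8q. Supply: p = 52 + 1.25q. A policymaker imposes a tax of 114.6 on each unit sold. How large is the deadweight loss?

1621.38

Competitive equilibrium: 229 − 2.8q = 52 + 1.25q → q* = 43.7037, p* = 106.6296.
With the tax, the buyer price exceeds the seller price by 114.6: (229 − 2.8q) − (52 + 1.25q) = 114.6 → q' = 15.4074.
Δq = 43.7037 − 15.4074 = 28.2963; the wedge equals the tax, 114.6.
Welfare loss = ½ × 28.2963 × 114.6 = 1621.38.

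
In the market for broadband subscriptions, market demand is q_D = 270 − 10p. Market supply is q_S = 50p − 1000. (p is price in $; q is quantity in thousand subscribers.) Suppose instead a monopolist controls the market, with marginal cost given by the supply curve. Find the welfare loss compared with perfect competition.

$42.18 thousand

In inverse form: demand p = 27 − 0.1q, supply p = 20 + 0.02q.
Competitive equilibrium: 27 − 0.1q = 20 + 0.02q → q* = 58.3333, p* = 21.1667.
Marginal revenue: MR = 27 − 0.2q. Set MR = MC: 27 − 0.2q = 20 + 0.02q → q_m = 31.8182.
Price p_m = 27 − 0.1·31.8182 = 23.8182; MC(q_m) = 20 + 0.02·31.8182 = 20.6364.
Competitive q* = 58.3333, so Δq = 26.5151; wedge = 23.8182 − 20.6364 = 3.1818.
Welfare loss = ½ × 26.5151 × 3.1818 = $42.18 thousand.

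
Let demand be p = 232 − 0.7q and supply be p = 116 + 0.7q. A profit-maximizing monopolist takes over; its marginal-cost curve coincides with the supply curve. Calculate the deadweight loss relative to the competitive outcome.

533.97

Competitive equilibrium: 232 − 0.7q = 116 + 0.7q → q* = 82.8571, p* = 174.
Marginal revenue: MR = 232 − 1.4q. Set MR = MC: 232 − 1.4q = 116 + 0.7q → q_m = 55.2381.
Price p_m = 232 − 0.7·55.2381 = 193.3333; MC(q_m) = 116 + 0.7·55.2381 = 154.6667.
Competitive q* = 82.8571, so Δq = 27.619; wedge = 193.3333 − 154.6667 = 38.6666.
Welfare loss = ½ × 27.619 × 38.6666 = 533.97.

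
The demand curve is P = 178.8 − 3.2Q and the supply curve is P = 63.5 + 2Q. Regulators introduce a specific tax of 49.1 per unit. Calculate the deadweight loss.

231.81

Competitive equilibrium: 178.8 − 3.2Q = 63.5 + 2Q → Q* = 22.1731, P* = 107.8462.
With the tax, the buyer price exceeds the seller price by 49.1: (178.8 − 3.2Q) − (63.5 + 2Q) = 49.1 → Q' = 12.7308.
ΔQ = 22.1731 − 12.7308 = 9.4423; the wedge equals the tax, 49.1.
Welfare loss = ½ × 9.4423 × 49.1 = 231.81.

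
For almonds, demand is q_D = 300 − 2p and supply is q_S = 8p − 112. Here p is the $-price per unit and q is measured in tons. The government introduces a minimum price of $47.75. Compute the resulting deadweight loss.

$53.63

In inverse form: demand p = 150 − 0.5q, supply p = 14 + 0.125q.
Competitive equilibrium: 150 − 0.5q = 14 + 0.125q → q* = 217.6, p* = 41.2.
At the floor p = 47.75, quantity demanded = (150 − 47.75)/0.5 = 204.5.
Sellers' marginal cost at q' = 204.5: 14 + 0.125·204.5 = 39.5625.
Δq = 217.6 − 204.5 = 13.1; wedge = 47.75 − 39.5625 = 8.1875.
Deadweight loss = ½ × 13.1 × 8.1875 = $53.63.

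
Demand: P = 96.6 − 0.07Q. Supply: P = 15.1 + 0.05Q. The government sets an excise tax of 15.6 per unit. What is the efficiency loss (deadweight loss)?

Competitive equilibrium: 96.6 − 0.07Q = 15.1 + 0.05Q → Q* = 679.1667, P* = 49.0583.
With the tax, the buyer price exceeds the seller price by 15.6: (96.6 − 0.07Q) − (15.1 + 0.05Q) = 15.6 → Q' = 549.1667.
ΔQ = 679.1667 − 549.1667 = 130; the wedge equals the tax, 15.6.
The triangle = ½ × 130 × 15.6 = 1014.

1014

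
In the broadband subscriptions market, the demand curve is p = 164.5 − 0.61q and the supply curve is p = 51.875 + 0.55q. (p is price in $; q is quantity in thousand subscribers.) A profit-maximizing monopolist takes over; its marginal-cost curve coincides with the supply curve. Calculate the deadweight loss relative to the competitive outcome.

$649.37 thousand

Competitive equilibrium: 164.5 − 0.61q = 51.875 + 0.55q → q* = 97.09052, p* = 105.27478.
Marginal revenue: MR = 164.5 − 1.22q. Set MR = MC: 164.5 − 1.22q = 51.875 + 0.55q → q_m = 63.62994.
Price p_m = 164.5 − 0.61·63.62994 = 125.68574; MC(q_m) = 51.875 + 0.55·63.62994 = 86.87147.
Competitive q* = 97.09052, so Δq = 33.46058; wedge = 125.68574 − 86.87147 = 38.81427.
DWL = ½ × 33.46058 × 38.81427 = $649.37 thousand.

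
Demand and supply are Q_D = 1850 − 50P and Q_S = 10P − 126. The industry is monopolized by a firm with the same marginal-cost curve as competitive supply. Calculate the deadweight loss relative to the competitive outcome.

In inverse form: demand P = 37 − 0.02Q, supply P = 12.6 + 0.1Q.
Competitive equilibrium: 37 − 0.02Q = 12.6 + 0.1Q → Q* = 203.3333, P* = 32.9333.
Marginal revenue: MR = 37 − 0.04Q. Set MR = MC: 37 − 0.04Q = 12.6 + 0.1Q → Q_m = 174.2857.
Price P_m = 37 − 0.02·174.2857 = 33.5143; MC(Q_m) = 12.6 + 0.1·174.2857 = 30.0286.
Competitive Q* = 203.3333, so ΔQ = 29.0476; wedge = 33.5143 − 30.0286 = 3.4857.
DWL = ½ × 29.0476 × 3.4857 = 50.63.

50.63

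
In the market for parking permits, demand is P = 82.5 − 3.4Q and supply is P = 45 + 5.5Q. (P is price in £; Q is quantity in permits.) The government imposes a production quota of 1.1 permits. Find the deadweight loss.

£43.14

Competitive equilibrium: 82.5 − 3.4Q = 45 + 5.5Q → Q* = 4.2135, P* = 68.1742.
At Q = 1.1: demand price = 82.5 − 3.4·1.1 = 78.76; supply price = 45 + 5.5·1.1 = 51.05.
ΔQ = 4.2135 − 1.1 = 3.1135; wedge = 78.76 − 51.05 = 27.71.
The triangle = ½ × 3.1135 × 27.71 = £43.14.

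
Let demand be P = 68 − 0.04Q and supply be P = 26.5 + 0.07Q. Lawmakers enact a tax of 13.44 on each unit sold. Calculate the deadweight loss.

821.06

Competitive equilibrium: 68 − 0.04Q = 26.5 + 0.07Q → Q* = 377.2727, P* = 52.9091.
With the tax, the buyer price exceeds the seller price by 13.44: (68 − 0.04Q) − (26.5 + 0.07Q) = 13.44 → Q' = 255.0909.
ΔQ = 377.2727 − 255.0909 = 122.1818; the wedge equals the tax, 13.44.
Deadweight loss = ½ × 122.1818 × 13.44 = 821.06.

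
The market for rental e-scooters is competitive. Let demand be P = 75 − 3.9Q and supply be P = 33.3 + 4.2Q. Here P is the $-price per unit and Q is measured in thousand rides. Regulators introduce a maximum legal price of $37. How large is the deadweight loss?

Competitive equilibrium: 75 − 3.9Q = 33.3 + 4.2Q → Q* = 5.14815, P* = 54.92222.
At the ceiling P = 37, quantity supplied = (37 − 33.3)/4.2 = 0.88095.
Willingness to pay at Q' = 0.88095: 75 − 3.9·0.88095 = 71.5643.
ΔQ = 5.14815 − 0.88095 = 4.2672; wedge = 71.5643 − 37 = 34.5643.
The triangle = ½ × 4.2672 × 34.5643 = $73.75 thousand.

$73.75 thousand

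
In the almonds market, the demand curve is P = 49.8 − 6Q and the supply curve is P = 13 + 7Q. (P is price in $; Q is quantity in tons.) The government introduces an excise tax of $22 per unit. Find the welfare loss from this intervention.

$18.62

Competitive equilibrium: 49.8 − 6Q = 13 + 7Q → Q* = 2.8308, P* = 32.8154.
With the tax, the buyer price exceeds the seller price by 22: (49.8 − 6Q) − (13 + 7Q) = 22 → Q' = 1.1385.
ΔQ = 2.8308 − 1.1385 = 1.6923; the wedge equals the tax, 22.
Deadweight loss = ½ × 1.6923 × 22 = $18.62.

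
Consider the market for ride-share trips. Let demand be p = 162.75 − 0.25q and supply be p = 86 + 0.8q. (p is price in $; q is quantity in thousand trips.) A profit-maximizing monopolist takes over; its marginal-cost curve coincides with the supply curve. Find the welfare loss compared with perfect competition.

$103.74 thousand

Competitive equilibrium: 162.75 − 0.25q = 86 + 0.8q → q* = 73.0952, p* = 144.4762.
Marginal revenue: MR = 162.75 − 0.5q. Set MR = MC: 162.75 − 0.5q = 86 + 0.8q → q_m = 59.0385.
Price p_m = 162.75 − 0.25·59.0385 = 147.9904; MC(q_m) = 86 + 0.8·59.0385 = 133.2308.
Competitive q* = 73.0952, so Δq = 14.0567; wedge = 147.9904 − 133.2308 = 14.7596.
Welfare loss = ½ × 14.0567 × 14.7596 = $103.74 thousand.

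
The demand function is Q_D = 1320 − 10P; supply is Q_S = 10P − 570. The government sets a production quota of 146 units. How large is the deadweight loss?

In inverse form: demand P = 132 − 0.1Q, supply P = 57 + 0.1Q.
Competitive equilibrium: 132 − 0.1Q = 57 + 0.1Q → Q* = 375, P* = 94.5.
At Q = 146: demand price = 132 − 0.1·146 = 117.4; supply price = 57 + 0.1·146 = 71.6.
ΔQ = 375 − 146 = 229; wedge = 117.4 − 71.6 = 45.8.
Deadweight loss = ½ × 229 × 45.8 = 5244.10.

5244.10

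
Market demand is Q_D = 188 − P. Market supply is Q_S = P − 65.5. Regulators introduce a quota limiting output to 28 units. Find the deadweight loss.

In inverse form: demand P = 188 − Q, supply P = 65.5 + Q.
Competitive equilibrium: 188 − Q = 65.5 + Q → Q* = 61.25, P* = 126.75.
At Q = 28: demand price = 188 − 1·28 = 160; supply price = 65.5 + 1·28 = 93.5.
ΔQ = 61.25 − 28 = 33.25; wedge = 160 − 93.5 = 66.5.
Deadweight loss = ½ × 33.25 × 66.5 = 1105.56.

1105.56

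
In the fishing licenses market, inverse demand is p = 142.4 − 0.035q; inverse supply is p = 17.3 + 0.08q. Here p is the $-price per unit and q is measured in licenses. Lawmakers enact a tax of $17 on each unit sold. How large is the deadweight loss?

$1256.52

Competitive equilibrium: 142.4 − 0.035q = 17.3 + 0.08q → q* = 1087.8261, p* = 104.3261.
With the tax, the buyer price exceeds the seller price by 17: (142.4 − 0.035q) − (17.3 + 0.08q) = 17 → q' = 940.
Δq = 1087.8261 − 940 = 147.8261; the wedge equals the tax, 17.
DWL = ½ × 147.8261 × 17 = $1256.52.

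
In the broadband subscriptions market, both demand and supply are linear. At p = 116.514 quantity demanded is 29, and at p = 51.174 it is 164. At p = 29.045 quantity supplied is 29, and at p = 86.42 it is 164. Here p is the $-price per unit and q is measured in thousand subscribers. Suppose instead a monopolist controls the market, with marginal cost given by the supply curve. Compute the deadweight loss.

$860.42 thousand

Demand slope = (51.174 − 116.514)/(164 − 29) = −0.484, so p = 130.55 − 0.484q.
Supply slope = (86.42 − 29.045)/(164 − 29) = 0.425, so p = 16.72 + 0.425q.
Competitive equilibrium: 130.55 − 0.484q = 16.72 + 0.425q → q* = 125.22552, p* = 69.94085.
Marginal revenue: MR = 130.55 − 0.968q. Set MR = MC: 130.55 − 0.968q = 16.72 + 0.425q → q_m = 81.71572.
Price p_m = 130.55 − 0.484·81.71572 = 90.99959; MC(q_m) = 16.72 + 0.425·81.71572 = 51.44918.
Competitive q* = 125.22552, so Δq = 43.5098; wedge = 90.99959 − 51.44918 = 39.55041.
DWL = ½ × 43.5098 × 39.55041 = $860.42 thousand.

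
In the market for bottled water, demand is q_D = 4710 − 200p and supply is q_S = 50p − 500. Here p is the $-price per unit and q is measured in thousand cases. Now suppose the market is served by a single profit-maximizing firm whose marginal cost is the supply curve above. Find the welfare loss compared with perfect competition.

$102 thousand

In inverse form: demand p = 23.55 − 0.005q, supply p = 10 + 0.02q.
Competitive equilibrium: 23.55 − 0.005q = 10 + 0.02q → q* = 542, p* = 20.84.
Marginal revenue: MR = 23.55 − 0.01q. Set MR = MC: 23.55 − 0.01q = 10 + 0.02q → q_m = 451.6667.
Price p_m = 23.55 − 0.005·451.6667 = 21.2917; MC(q_m) = 10 + 0.02·451.6667 = 19.0333.
Competitive q* = 542, so Δq = 90.3333; wedge = 21.2917 − 19.0333 = 2.2584.
The triangle = ½ × 90.3333 × 2.2584 = $102 thousand.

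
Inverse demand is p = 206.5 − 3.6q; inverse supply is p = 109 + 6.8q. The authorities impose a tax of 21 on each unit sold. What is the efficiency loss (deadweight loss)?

21.20

Competitive equilibrium: 206.5 − 3.6q = 109 + 6.8q → q* = 9.375, p* = 172.75.
With the tax, the buyer price exceeds the seller price by 21: (206.5 − 3.6q) − (109 + 6.8q) = 21 → q' = 7.3558.
Δq = 9.375 − 7.3558 = 2.0192; the wedge equals the tax, 21.
Deadweight loss = ½ × 2.0192 × 21 = 21.20.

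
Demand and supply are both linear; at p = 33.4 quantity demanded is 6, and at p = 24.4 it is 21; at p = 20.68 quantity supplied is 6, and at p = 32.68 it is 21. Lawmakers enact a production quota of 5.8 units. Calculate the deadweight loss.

60.36

Demand slope = (24.4 − 33.4)/(21 − 6) = −0.6, so p = 37 − 0.6q.
Supply slope = (32.68 − 20.68)/(21 − 6) = 0.8, so p = 15.88 + 0.8q.
Competitive equilibrium: 37 − 0.6q = 15.88 + 0.8q → q* = 15.0857, p* = 27.9486.
At q = 5.8: demand price = 37 − 0.6·5.8 = 33.52; supply price = 15.88 + 0.8·5.8 = 20.52.
Δq = 15.0857 − 5.8 = 9.2857; wedge = 33.52 − 20.52 = 13.
The triangle = ½ × 9.2857 × 13 = 60.36.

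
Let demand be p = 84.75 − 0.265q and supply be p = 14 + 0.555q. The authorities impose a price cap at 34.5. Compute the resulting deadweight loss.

Competitive equilibrium: 84.75 − 0.265q = 14 + 0.555q → q* = 86.2805, p* = 61.8857.
At the ceiling p = 34.5, quantity supplied = (34.5 − 14)/0.555 = 36.9369.
Willingness to pay at q' = 36.9369: 84.75 − 0.265·36.9369 = 74.9617.
Δq = 86.2805 − 36.9369 = 49.3436; wedge = 74.9617 − 34.5 = 40.4617.
Deadweight loss = ½ × 49.3436 × 40.4617 = 998.26.

998.26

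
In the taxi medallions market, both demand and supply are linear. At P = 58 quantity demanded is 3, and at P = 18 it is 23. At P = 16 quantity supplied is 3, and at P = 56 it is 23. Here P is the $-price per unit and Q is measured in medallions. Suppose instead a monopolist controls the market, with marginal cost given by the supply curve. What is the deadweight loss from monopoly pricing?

$40.50

Demand slope = (18 − 58)/(23 − 3) = −2, so P = 64 − 2Q.
Supply slope = (56 − 16)/(23 − 3) = 2, so P = 10 + 2Q.
Competitive equilibrium: 64 − 2Q = 10 + 2Q → Q* = 13.5, P* = 37.
Marginal revenue: MR = 64 − 4Q. Set MR = MC: 64 − 4Q = 10 + 2Q → Q_m = 9.
Price P_m = 64 − 2·9 = 46; MC(Q_m) = 10 + 2·9 = 28.
Competitive Q* = 13.5, so ΔQ = 4.5; wedge = 46 − 28 = 18.
DWL = ½ × 4.5 × 18 = $40.50.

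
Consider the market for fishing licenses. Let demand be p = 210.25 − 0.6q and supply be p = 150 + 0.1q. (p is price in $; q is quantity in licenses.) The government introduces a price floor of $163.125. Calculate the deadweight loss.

Competitive equilibrium: 210.25 − 0.6q = 150 + 0.1q → q* = 86.0714, p* = 158.6071.
At the floor p = 163.125, quantity demanded = (210.25 − 163.125)/0.6 = 78.5417.
Sellers' marginal cost at q' = 78.5417: 150 + 0.1·78.5417 = 157.8542.
Δq = 86.0714 − 78.5417 = 7.5297; wedge = 163.125 − 157.8542 = 5.2708.
The triangle = ½ × 7.5297 × 5.2708 = $19.84.

$19.84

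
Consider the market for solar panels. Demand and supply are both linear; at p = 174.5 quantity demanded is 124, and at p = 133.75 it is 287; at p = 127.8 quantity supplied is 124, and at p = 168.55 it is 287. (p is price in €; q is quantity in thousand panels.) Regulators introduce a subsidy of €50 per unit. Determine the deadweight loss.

Demand slope = (133.75 − 174.5)/(287 − 124) = −0.25, so p = 205.5 − 0.25q.
Supply slope = (168.55 − 127.8)/(287 − 124) = 0.25, so p = 96.8 + 0.25q.
Competitive equilibrium: 205.5 − 0.25q = 96.8 + 0.25q → q* = 217.4, p* = 151.15.
The subsidy lowers effective supply by 50: p = 46.8 + 0.25q.
New quantity: 205.5 − 0.25q = 46.8 + 0.25q → q' = 317.4.
Overproduction Δq = 317.4 − 217.4 = 100; wedge = subsidy = 50.
The triangle = ½ × 100 × 50 = €2500 thousand.

€2500 thousand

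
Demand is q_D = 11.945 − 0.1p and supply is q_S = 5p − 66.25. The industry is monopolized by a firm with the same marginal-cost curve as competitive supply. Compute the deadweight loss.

135.49

In inverse form: demand p = 119.45 − 10q, supply p = 13.25 + 0.2q.
Competitive equilibrium: 119.45 − 10q = 13.25 + 0.2q → q* = 10.41176, p* = 15.33235.
Marginal revenue: MR = 119.45 − 20q. Set MR = MC: 119.45 − 20q = 13.25 + 0.2q → q_m = 5.25743.
Price p_m = 119.45 − 10·5.25743 = 66.8757; MC(q_m) = 13.25 + 0.2·5.25743 = 14.30149.
Competitive q* = 10.41176, so Δq = 5.15433; wedge = 66.8757 − 14.30149 = 52.57421.
Deadweight loss = ½ × 5.15433 × 52.57421 = 135.49.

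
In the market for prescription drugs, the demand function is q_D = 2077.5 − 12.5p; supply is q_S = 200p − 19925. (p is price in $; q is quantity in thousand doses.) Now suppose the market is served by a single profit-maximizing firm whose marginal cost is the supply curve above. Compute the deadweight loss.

In inverse form: demand p = 166.2 − 0.08q, supply p = 99.625 + 0.005q.
Competitive equilibrium: 166.2 − 0.08q = 99.625 + 0.005q → q* = 783.23529, p* = 103.54118.
Marginal revenue: MR = 166.2 − 0.16q. Set MR = MC: 166.2 − 0.16q = 99.625 + 0.005q → q_m = 403.48485.
Price p_m = 166.2 − 0.08·403.48485 = 133.92121; MC(q_m) = 99.625 + 0.005·403.48485 = 101.64242.
Competitive q* = 783.23529, so Δq = 379.75044; wedge = 133.92121 − 101.64242 = 32.27879.
DWL = ½ × 379.75044 × 32.27879 = $6128.94 thousand.

$6128.94 thousand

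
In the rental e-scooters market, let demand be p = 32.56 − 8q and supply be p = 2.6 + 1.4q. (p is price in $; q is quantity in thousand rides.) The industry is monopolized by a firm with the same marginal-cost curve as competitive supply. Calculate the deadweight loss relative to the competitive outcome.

$10.09 thousand

Competitive equilibrium: 32.56 − 8q = 2.6 + 1.4q → q* = 3.1872, p* = 7.0621.
Marginal revenue: MR = 32.56 − 16q. Set MR = MC: 32.56 − 16q = 2.6 + 1.4q → q_m = 1.7218.
Price p_m = 32.56 − 8·1.7218 = 18.7856; MC(q_m) = 2.6 + 1.4·1.7218 = 5.0105.
Competitive q* = 3.1872, so Δq = 1.4654; wedge = 18.7856 − 5.0105 = 13.7751.
Welfare loss = ½ × 1.4654 × 13.7751 = $10.09 thousand.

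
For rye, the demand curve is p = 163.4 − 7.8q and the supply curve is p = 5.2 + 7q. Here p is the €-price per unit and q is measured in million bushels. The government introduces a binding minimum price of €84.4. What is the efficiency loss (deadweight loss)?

€2.33 million

Competitive equilibrium: 163.4 − 7.8q = 5.2 + 7q → q* = 10.6892, p* = 80.0243.
At the floor p = 84.4, quantity demanded = (163.4 − 84.4)/7.8 = 10.1282.
Sellers' marginal cost at q' = 10.1282: 5.2 + 7·10.1282 = 76.0974.
Δq = 10.6892 − 10.1282 = 0.561; wedge = 84.4 − 76.0974 = 8.3026.
Deadweight loss = ½ × 0.561 × 8.3026 = €2.33 million.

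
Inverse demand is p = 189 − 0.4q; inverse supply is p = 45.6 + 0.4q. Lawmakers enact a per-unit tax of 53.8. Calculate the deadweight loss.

Competitive equilibrium: 189 − 0.4q = 45.6 + 0.4q → q* = 179.25, p* = 117.3.
With the tax, the buyer price exceeds the seller price by 53.8: (189 − 0.4q) − (45.6 + 0.4q) = 53.8 → q' = 112.
Δq = 179.25 − 112 = 67.25; the wedge equals the tax, 53.8.
The triangle = ½ × 67.25 × 53.8 = 1809.025.

1809.025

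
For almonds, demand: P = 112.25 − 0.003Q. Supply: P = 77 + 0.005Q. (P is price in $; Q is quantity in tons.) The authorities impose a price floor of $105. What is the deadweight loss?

$15833.77

Competitive equilibrium: 112.25 − 0.003Q = 77 + 0.005Q → Q* = 4406.25, P* = 99.03125.
At the floor P = 105, quantity demanded = (112.25 − 105)/0.003 = 2416.66667.
Sellers' marginal cost at Q' = 2416.66667: 77 + 0.005·2416.66667 = 89.08333.
ΔQ = 4406.25 − 2416.66667 = 1989.58333; wedge = 105 − 89.08333 = 15.91667.
Welfare loss = ½ × 1989.58333 × 15.91667 = $15833.77.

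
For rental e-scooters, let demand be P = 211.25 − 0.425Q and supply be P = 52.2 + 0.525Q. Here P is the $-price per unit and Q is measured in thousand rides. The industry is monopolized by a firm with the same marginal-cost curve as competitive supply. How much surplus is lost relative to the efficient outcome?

Competitive equilibrium: 211.25 − 0.425Q = 52.2 + 0.525Q → Q* = 167.4211, P* = 140.0961.
Marginal revenue: MR = 211.25 − 0.85Q. Set MR = MC: 211.25 − 0.85Q = 52.2 + 0.525Q → Q_m = 115.6727.
Price P_m = 211.25 − 0.425·115.6727 = 162.0891; MC(Q_m) = 52.2 + 0.525·115.6727 = 112.9282.
Competitive Q* = 167.4211, so ΔQ = 51.7484; wedge = 162.0891 − 112.9282 = 49.1609.
The triangle = ½ × 51.7484 × 49.1609 = $1272 thousand.

$1272 thousand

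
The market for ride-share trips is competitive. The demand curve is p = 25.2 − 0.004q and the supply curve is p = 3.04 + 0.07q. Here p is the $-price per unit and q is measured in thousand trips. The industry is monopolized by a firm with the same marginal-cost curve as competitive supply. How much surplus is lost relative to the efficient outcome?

$8.73 thousand

Competitive equilibrium: 25.2 − 0.004q = 3.04 + 0.07q → q* = 299.4595, p* = 24.0022.
Marginal revenue: MR = 25.2 − 0.008q. Set MR = MC: 25.2 − 0.008q = 3.04 + 0.07q → q_m = 284.1026.
Price p_m = 25.2 − 0.004·284.1026 = 24.0636; MC(q_m) = 3.04 + 0.07·284.1026 = 22.9272.
Competitive q* = 299.4595, so Δq = 15.3569; wedge = 24.0636 − 22.9272 = 1.1364.
The triangle = ½ × 15.3569 × 1.1364 = $8.73 thousand.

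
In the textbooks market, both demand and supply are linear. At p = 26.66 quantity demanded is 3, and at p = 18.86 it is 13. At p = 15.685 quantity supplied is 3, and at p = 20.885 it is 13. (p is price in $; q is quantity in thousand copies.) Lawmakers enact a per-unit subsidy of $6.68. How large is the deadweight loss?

Demand slope = (18.86 − 26.66)/(13 − 3) = −0.78, so p = 29 − 0.78q.
Supply slope = (20.885 − 15.685)/(13 − 3) = 0.52, so p = 14.125 + 0.52q.
Competitive equilibrium: 29 − 0.78q = 14.125 + 0.52q → q* = 11.4423, p* = 20.075.
The subsidy lowers effective supply by 6.68: p = 7.445 + 0.52q.
New quantity: 29 − 0.78q = 7.445 + 0.52q → q' = 16.5808.
Overproduction Δq = 16.5808 − 11.4423 = 5.1385; wedge = subsidy = 6.68.
Welfare loss = ½ × 5.1385 × 6.68 = $17.16 thousand.

$17.16 thousand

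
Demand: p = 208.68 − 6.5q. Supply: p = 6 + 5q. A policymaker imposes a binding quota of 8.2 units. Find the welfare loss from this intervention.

Competitive equilibrium: 208.68 − 6.5q = 6 + 5q → q* = 17.62435, p* = 94.12174.
At q = 8.2: demand price = 208.68 − 6.5·8.2 = 155.38; supply price = 6 + 5·8.2 = 47.
Δq = 17.62435 − 8.2 = 9.42435; wedge = 155.38 − 47 = 108.38.
Welfare loss = ½ × 9.42435 × 108.38 = 510.71.

510.71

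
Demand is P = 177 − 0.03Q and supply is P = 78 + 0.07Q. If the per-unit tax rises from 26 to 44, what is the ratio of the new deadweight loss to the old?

Competitive equilibrium: 177 − 0.03Q = 78 + 0.07Q → Q* = 990, P* = 147.3.
For a per-unit tax t: ΔQ = t/0.1, so DWL = ½·t·(t/0.1) = t²/0.2.
At t = 26: DWL = 3380. At t = 44: DWL = 9680.
Ratio = (44/26)² = 2.864.

2.864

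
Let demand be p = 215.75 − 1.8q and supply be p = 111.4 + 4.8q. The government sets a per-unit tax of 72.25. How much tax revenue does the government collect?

351.40

Competitive equilibrium: 215.75 − 1.8q = 111.4 + 4.8q → q* = 15.8106, p* = 187.2909.
With the tax, the buyer price exceeds the seller price by 72.25: (215.75 − 1.8q) − (111.4 + 4.8q) = 72.25 → q' = 4.8636.
Tax revenue = 72.25 × 4.8636 = 351.40.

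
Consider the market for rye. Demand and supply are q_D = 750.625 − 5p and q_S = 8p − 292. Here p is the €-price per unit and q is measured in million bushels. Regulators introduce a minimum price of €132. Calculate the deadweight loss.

In inverse form: demand p = 150.125 − 0.2q, supply p = 36.5 + 0.125q.
Competitive equilibrium: 150.125 − 0.2q = 36.5 + 0.125q → q* = 349.61538, p* = 80.20192.
At the floor p = 132, quantity demanded = (150.125 − 132)/0.2 = 90.625.
Sellers' marginal cost at q' = 90.625: 36.5 + 0.125·90.625 = 47.82813.
Δq = 349.61538 − 90.625 = 258.99038; wedge = 132 − 47.82813 = 84.17187.
Deadweight loss = ½ × 258.99038 × 84.17187 = €10899.85 million.

€10899.85 million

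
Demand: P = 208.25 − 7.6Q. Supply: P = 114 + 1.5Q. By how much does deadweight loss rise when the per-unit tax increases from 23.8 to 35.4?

Competitive equilibrium: 208.25 − 7.6Q = 114 + 1.5Q → Q* = 10.3571, P* = 129.5357.
For a per-unit tax t: ΔQ = t/9.1, so DWL = ½·t·(t/9.1) = t²/18.2.
At t = 23.8: DWL = 31.123. At t = 35.4: DWL = 68.855.
Increase = 68.855 − 31.123 = 37.73.

37.73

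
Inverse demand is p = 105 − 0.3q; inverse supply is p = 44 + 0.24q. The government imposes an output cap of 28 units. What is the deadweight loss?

1949.05

Competitive equilibrium: 105 − 0.3q = 44 + 0.24q → q* = 112.963, p* = 71.1111.
At q = 28: demand price = 105 − 0.3·28 = 96.6; supply price = 44 + 0.24·28 = 50.72.
Δq = 112.963 − 28 = 84.963; wedge = 96.6 − 50.72 = 45.88.
Welfare loss = ½ × 84.963 × 45.88 = 1949.05.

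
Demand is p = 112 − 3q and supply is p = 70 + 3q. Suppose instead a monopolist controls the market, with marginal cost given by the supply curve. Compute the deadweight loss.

Competitive equilibrium: 112 − 3q = 70 + 3q → q* = 7, p* = 91.
Marginal revenue: MR = 112 − 6q. Set MR = MC: 112 − 6q = 70 + 3q → q_m = 4.6667.
Price p_m = 112 − 3·4.6667 = 97.9999; MC(q_m) = 70 + 3·4.6667 = 84.0001.
Competitive q* = 7, so Δq = 2.3333; wedge = 97.9999 − 84.0001 = 13.9998.
Welfare loss = ½ × 2.3333 × 13.9998 = 16.33.

16.33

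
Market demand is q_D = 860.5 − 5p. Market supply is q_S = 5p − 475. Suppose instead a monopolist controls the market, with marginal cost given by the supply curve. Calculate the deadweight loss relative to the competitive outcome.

In inverse form: demand p = 172.1 − 0.2q, supply p = 95 + 0.2q.
Competitive equilibrium: 172.1 − 0.2q = 95 + 0.2q → q* = 192.75, p* = 133.55.
Marginal revenue: MR = 172.1 − 0.4q. Set MR = MC: 172.1 − 0.4q = 95 + 0.2q → q_m = 128.5.
Price p_m = 172.1 − 0.2·128.5 = 146.4; MC(q_m) = 95 + 0.2·128.5 = 120.7.
Competitive q* = 192.75, so Δq = 64.25; wedge = 146.4 − 120.7 = 25.7.
Deadweight loss = ½ × 64.25 × 25.7 = 825.61.

825.61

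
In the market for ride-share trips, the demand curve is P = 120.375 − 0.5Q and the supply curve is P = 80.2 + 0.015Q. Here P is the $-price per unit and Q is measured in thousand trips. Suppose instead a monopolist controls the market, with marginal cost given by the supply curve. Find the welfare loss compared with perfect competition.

$380.26 thousand

Competitive equilibrium: 120.375 − 0.5Q = 80.2 + 0.015Q → Q* = 78.0097, P* = 81.3701.
Marginal revenue: MR = 120.375 − Q. Set MR = MC: 120.375 − Q = 80.2 + 0.015Q → Q_m = 39.5813.
Price P_m = 120.375 − 0.5·39.5813 = 100.5844; MC(Q_m) = 80.2 + 0.015·39.5813 = 80.7937.
Competitive Q* = 78.0097, so ΔQ = 38.4284; wedge = 100.5844 − 80.7937 = 19.7907.
Welfare loss = ½ × 38.4284 × 19.7907 = $380.26 thousand.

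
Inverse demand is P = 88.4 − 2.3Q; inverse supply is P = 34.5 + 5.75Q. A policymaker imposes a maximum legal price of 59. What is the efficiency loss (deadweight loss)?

23.86

Competitive equilibrium: 88.4 − 2.3Q = 34.5 + 5.75Q → Q* = 6.6957, P* = 73.
At the ceiling P = 59, quantity supplied = (59 − 34.5)/5.75 = 4.2609.
Willingness to pay at Q' = 4.2609: 88.4 − 2.3·4.2609 = 78.5999.
ΔQ = 6.6957 − 4.2609 = 2.4348; wedge = 78.5999 − 59 = 19.5999.
Welfare loss = ½ × 2.4348 × 19.5999 = 23.86.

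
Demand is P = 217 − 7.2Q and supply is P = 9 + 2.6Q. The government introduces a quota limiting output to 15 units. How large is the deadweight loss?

Competitive equilibrium: 217 − 7.2Q = 9 + 2.6Q → Q* = 21.2245, P* = 64.1837.
At Q = 15: demand price = 217 − 7.2·15 = 109; supply price = 9 + 2.6·15 = 48.
ΔQ = 21.2245 − 15 = 6.2245; wedge = 109 − 48 = 61.
The triangle = ½ × 6.2245 × 61 = 189.85.

189.85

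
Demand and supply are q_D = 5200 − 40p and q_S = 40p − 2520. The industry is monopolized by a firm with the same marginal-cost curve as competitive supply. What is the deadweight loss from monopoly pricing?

4987.78

In inverse form: demand p = 130 − 0.025q, supply p = 63 + 0.025q.
Competitive equilibrium: 130 − 0.025q = 63 + 0.025q → q* = 1340, p* = 96.5.
Marginal revenue: MR = 130 − 0.05q. Set MR = MC: 130 − 0.05q = 63 + 0.025q → q_m = 893.33333.
Price p_m = 130 − 0.025·893.33333 = 107.66667; MC(q_m) = 63 + 0.025·893.33333 = 85.33333.
Competitive q* = 1340, so Δq = 446.66667; wedge = 107.66667 − 85.33333 = 22.33334.
Deadweight loss = ½ × 446.66667 × 22.33334 = 4987.78.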